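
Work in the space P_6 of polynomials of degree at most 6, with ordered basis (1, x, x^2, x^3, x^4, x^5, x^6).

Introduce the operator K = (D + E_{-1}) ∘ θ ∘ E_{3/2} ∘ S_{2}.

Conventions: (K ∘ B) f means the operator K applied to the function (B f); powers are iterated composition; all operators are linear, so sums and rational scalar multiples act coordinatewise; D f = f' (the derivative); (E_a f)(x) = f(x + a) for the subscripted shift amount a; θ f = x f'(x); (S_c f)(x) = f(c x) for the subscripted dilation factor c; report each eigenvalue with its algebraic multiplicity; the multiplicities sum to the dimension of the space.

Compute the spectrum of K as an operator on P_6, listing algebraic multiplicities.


image of 1: 0
image of x: 2x
image of x^2: 8x^2 + 12x + 8
image of x^3: 24x^3 + 72x^2 + 126x + 48
image of x^4: 64x^4 + 288x^3 + 816x^2 + 824x + 208
image of x^5: 160x^5 + 960x^4 + 3760x^3 + 6320x^2 + 4250x + 800
image of x^6: 384x^6 + 2880x^5 + 14400x^4 + 34080x^3 + 38520x^2 + 19332x + 2904
the matrix is upper triangular; its diagonal is (0, 2, 8, 24, 64, 160, 384)
for a triangular matrix the eigenvalues are the diagonal entries, with algebraic multiplicity their repetition count

λ = 0 (multiplicity 1), λ = 2 (multiplicity 1), λ = 8 (multiplicity 1), λ = 24 (multiplicity 1), λ = 64 (multiplicity 1), λ = 160 (multiplicity 1), λ = 384 (multiplicity 1)


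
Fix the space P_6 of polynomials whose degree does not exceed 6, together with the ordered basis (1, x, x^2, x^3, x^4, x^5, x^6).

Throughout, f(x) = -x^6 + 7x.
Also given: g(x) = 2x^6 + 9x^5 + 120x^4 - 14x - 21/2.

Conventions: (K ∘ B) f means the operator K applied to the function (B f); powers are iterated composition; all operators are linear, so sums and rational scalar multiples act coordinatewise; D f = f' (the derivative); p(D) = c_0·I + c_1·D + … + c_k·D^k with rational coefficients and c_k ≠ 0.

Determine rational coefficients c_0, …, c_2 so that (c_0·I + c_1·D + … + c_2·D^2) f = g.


D^0 f = -x^6 + 7x
D^1 f = -6x^5 + 7
D^2 f = -30x^4
matching coefficients of g against c_0 f + c_1 Df + … from the top degree down determines the c_i
solution: c_0 = -2, c_1 = -3/2, c_2 = -4

c_0 = -2, c_1 = -3/2, c_2 = -4


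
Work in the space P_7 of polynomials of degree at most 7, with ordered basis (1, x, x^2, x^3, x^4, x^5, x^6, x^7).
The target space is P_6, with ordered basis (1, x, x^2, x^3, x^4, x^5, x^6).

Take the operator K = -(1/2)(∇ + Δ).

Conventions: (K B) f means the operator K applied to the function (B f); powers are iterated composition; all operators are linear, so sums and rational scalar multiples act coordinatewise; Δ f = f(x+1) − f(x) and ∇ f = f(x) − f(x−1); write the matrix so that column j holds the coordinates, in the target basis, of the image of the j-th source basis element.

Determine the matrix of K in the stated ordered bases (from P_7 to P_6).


the matrix is [[0, -1, 0, -1, 0, -1, 0, -1]; [0, 0, -2, 0, -4, 0, -6, 0]; [0, 0, 0, -3, 0, -10, 0, -21]; [0, 0, 0, 0, -4, 0, -20, 0]; [0, 0, 0, 0, 0, -5, 0, -35]; [0, 0, 0, 0, 0, 0, -6, 0]; [0, 0, 0, 0, 0, 0, 0, -7]] (rows listed top to bottom)

image of 1: 0
image of x: -1
image of x^2: -2x
image of x^3: -3x^2 - 1
image of x^4: -4x^3 - 4x
image of x^5: -5x^4 - 10x^2 - 1
image of x^6: -6x^5 - 20x^3 - 6x
image of x^7: -7x^6 - 35x^4 - 21x^2 - 1
each image's coordinates form column j of the matrix


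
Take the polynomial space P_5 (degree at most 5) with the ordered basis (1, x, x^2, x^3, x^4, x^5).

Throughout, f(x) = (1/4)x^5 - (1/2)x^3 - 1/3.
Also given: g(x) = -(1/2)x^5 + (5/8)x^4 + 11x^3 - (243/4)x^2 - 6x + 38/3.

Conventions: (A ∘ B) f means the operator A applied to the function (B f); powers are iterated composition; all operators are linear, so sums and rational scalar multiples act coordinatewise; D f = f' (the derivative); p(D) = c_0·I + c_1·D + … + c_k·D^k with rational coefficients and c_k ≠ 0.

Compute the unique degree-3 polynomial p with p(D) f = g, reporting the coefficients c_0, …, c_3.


D^0 f = (1/4)x^5 - (1/2)x^3 - 1/3
D^1 f = (5/4)x^4 - (3/2)x^2
D^2 f = 5x^3 - 3x
D^3 f = 15x^2 - 3
matching coefficients of g against c_0 f + c_1 Df + … from the top degree down determines the c_i
solution: c_0 = -2, c_1 = 1/2, c_2 = 2, c_3 = -4

c_0 = -2, c_1 = 1/2, c_2 = 2, c_3 = -4


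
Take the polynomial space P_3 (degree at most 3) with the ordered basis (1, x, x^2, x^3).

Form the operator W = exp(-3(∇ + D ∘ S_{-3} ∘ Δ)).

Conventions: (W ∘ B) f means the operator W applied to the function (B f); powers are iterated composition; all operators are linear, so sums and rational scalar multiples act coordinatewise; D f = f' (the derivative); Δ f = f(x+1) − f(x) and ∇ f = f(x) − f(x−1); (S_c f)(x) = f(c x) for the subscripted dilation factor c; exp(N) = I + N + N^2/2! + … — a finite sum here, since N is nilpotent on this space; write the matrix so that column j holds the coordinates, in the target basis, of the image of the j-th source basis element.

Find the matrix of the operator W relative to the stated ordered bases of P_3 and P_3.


the matrix is [[1, -3, 30, 132]; [0, 1, -6, -126]; [0, 0, 1, -9]; [0, 0, 0, 1]] (rows listed top to bottom)

image of 1: 1
image of x: x - 3
image of x^2: x^2 - 6x + 30
image of x^3: x^3 - 9x^2 - 126x + 132
each image's coordinates form column j of the matrix


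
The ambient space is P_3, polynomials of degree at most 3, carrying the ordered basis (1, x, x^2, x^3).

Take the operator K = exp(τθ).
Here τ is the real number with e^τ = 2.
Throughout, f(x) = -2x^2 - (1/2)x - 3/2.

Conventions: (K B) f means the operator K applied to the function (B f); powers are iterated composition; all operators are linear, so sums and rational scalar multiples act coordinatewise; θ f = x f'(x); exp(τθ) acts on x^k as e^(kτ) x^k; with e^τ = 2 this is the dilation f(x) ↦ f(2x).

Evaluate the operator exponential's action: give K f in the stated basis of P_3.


exp(τθ) x^k = e^(kτ) x^k; with e^τ = 2 this sends x^k to 2^k x^k
x ↦ 2 x
x^2 ↦ 4 x^2
applying this coordinatewise to f: exp(τθ) f = -8x^2 - x - 3/2

the result is g(x) = -8x^2 - x - 3/2


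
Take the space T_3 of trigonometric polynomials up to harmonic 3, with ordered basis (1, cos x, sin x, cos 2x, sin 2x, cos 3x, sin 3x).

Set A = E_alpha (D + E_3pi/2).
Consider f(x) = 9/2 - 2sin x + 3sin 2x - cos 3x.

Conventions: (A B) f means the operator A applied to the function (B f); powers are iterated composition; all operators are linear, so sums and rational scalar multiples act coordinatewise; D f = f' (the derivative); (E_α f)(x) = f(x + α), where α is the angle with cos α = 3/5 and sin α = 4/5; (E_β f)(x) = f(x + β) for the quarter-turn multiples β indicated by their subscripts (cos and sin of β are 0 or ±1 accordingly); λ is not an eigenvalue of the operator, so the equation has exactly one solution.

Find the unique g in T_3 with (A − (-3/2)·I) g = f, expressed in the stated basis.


write g with unknown coordinates in the stated basis and equate coefficients in (A − (-3/2)·I) g = f
solving from the highest basis element down gives g = 9/5 - (4/3)sin x + (456/233)cos 2x - (42/233)sin 2x - (46/7013)cos 3x + (1872/7013)sin 3x
check: A g = 9/5 - (684/233)cos 2x + (762/233)sin 2x - (6944/7013)cos 3x - (2808/7013)sin 3x
so A g − (-3/2)·g = 9/2 - 2sin x + 3sin 2x - cos 3x = f ✓

the image equals g(x) = 9/5 - (4/3)sin x + (456/233)cos 2x - (42/233)sin 2x - (46/7013)cos 3x + (1872/7013)sin 3x


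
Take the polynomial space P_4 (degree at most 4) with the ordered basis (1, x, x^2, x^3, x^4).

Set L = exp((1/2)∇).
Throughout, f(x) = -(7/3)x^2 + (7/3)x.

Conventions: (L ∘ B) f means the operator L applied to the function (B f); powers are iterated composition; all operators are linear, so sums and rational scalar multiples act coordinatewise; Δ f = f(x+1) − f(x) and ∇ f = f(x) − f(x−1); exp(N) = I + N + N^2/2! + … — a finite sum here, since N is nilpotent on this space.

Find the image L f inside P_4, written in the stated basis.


order-1 term: -(7/3)x + 7/3
order-2 term: -7/12
the series for exp((1/2)∇) f terminates at order 2
exp((1/2)∇) f = -(7/3)x^2 + 7/4

the result is g(x) = -(7/3)x^2 + 7/4


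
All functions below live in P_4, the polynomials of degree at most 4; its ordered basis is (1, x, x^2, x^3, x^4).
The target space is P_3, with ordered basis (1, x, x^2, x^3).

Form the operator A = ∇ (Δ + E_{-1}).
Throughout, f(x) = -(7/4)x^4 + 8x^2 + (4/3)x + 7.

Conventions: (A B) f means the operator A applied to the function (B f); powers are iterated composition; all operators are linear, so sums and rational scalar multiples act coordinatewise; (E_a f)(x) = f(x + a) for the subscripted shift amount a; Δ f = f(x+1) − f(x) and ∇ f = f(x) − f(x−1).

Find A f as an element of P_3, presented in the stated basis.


Δ f = -7x^3 - (21/2)x^2 + 9x + 91/12
E_{-1} f = -(7/4)x^4 + 7x^3 - (5/2)x^2 - (23/3)x + 143/12
(Δ + E_{-1}) f = -(7/4)x^4 - 13x^2 + (4/3)x + 39/2
∇ (Δ + E_{-1}) f = -7x^3 + (21/2)x^2 - 33x + 193/12

the image equals g(x) = -7x^3 + (21/2)x^2 - 33x + 193/12


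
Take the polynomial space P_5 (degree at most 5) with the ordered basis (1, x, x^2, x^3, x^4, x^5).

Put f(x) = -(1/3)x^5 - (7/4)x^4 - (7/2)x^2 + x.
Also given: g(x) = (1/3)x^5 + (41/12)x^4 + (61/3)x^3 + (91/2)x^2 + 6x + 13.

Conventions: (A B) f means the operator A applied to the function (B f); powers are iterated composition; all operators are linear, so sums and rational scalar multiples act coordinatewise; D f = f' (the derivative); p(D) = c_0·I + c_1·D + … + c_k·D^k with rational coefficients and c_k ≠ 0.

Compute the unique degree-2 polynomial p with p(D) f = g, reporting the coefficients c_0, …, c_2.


p(D) = -I − D − 2·D^2, i.e. c_0 = -1, c_1 = -1, c_2 = -2

D^0 f = -(1/3)x^5 - (7/4)x^4 - (7/2)x^2 + x
D^1 f = -(5/3)x^4 - 7x^3 - 7x + 1
D^2 f = -(20/3)x^3 - 21x^2 - 7
matching coefficients of g against c_0 f + c_1 Df + … from the top degree down determines the c_i
solution: c_0 = -1, c_1 = -1, c_2 = -2


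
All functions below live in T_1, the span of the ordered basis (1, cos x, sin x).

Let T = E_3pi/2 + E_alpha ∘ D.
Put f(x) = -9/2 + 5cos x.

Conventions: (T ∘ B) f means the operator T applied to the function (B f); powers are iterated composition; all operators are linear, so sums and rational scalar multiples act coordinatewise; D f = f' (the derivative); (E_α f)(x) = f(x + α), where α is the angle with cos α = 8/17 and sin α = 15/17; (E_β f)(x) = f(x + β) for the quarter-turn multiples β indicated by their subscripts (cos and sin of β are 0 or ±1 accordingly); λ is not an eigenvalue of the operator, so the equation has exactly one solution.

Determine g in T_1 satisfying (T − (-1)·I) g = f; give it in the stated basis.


the image equals g(x) = -9/4 + 2cos x - 9sin x

write g with unknown coordinates in the stated basis and equate coefficients in (T − (-1)·I) g = f
solving from the highest basis element down gives g = -9/4 + 2cos x - 9sin x
check: T g = -9/4 + 3cos x + 9sin x
so T g − (-1)·g = -9/2 + 5cos x = f ✓


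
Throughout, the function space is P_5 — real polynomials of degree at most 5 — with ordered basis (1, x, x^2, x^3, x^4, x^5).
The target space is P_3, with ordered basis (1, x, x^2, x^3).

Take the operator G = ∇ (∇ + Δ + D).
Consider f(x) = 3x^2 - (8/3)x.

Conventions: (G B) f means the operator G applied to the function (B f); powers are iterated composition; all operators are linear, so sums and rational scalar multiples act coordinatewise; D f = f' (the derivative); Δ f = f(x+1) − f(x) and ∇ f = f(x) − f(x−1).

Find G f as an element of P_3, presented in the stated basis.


∇ f = 6x - 17/3
Δ f = 6x + 1/3
D f = 6x - 8/3
(∇ + Δ + D) f = 18x - 8
∇ (∇ + Δ + D) f = 18

the image equals g(x) = 18


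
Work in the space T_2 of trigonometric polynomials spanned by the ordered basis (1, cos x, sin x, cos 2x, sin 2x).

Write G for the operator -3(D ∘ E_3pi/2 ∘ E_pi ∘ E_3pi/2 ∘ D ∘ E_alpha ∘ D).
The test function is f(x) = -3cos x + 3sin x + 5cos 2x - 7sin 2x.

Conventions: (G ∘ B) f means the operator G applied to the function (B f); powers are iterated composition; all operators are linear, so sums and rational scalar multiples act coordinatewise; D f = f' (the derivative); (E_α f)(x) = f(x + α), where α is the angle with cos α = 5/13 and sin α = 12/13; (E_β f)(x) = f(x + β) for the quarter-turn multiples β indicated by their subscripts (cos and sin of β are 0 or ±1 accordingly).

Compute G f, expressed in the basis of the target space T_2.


the image equals g(x) = (153/13)cos x - (63/13)sin x + (5592/169)cos 2x + (34440/169)sin 2x

D f = 3cos x + 3sin x - 14cos 2x - 10sin 2x
E_alpha D f = (51/13)cos x - (21/13)sin x + (466/169)cos 2x + (2870/169)sin 2x
D (E_alpha ∘ D) f = -(21/13)cos x - (51/13)sin x + (5740/169)cos 2x - (932/169)sin 2x
E_3pi/2 D (E_alpha ∘ D) f = (51/13)cos x - (21/13)sin x - (5740/169)cos 2x + (932/169)sin 2x
E_pi (E_3pi/2 ∘ D) (E_alpha ∘ D) f = -(51/13)cos x + (21/13)sin x - (5740/169)cos 2x + (932/169)sin 2x
E_3pi/2 E_pi (E_3pi/2 ∘ D) (E_alpha ∘ D) f = -(21/13)cos x - (51/13)sin x + (5740/169)cos 2x - (932/169)sin 2x
D (E_3pi/2 ∘ E_pi) (E_3pi/2 ∘ D) (E_alpha ∘ D) f = -(51/13)cos x + (21/13)sin x - (1864/169)cos 2x - (11480/169)sin 2x
(-3(D ∘ E_3pi/2 ∘ E_pi ∘ E_3pi/2 ∘ D ∘ E_alpha ∘ D)) f = (153/13)cos x - (63/13)sin x + (5592/169)cos 2x + (34440/169)sin 2x


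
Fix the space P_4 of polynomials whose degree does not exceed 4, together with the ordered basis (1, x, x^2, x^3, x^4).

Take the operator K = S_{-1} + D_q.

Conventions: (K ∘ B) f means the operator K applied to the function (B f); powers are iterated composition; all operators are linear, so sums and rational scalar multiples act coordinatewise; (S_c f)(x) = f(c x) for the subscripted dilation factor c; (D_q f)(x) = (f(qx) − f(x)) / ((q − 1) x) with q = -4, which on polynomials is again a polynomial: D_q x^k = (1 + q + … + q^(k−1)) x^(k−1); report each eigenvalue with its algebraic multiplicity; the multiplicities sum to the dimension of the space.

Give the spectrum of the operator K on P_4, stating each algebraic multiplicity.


image of 1: 1
image of x: -x + 1
image of x^2: x^2 - 3x
image of x^3: -x^3 + 13x^2
image of x^4: x^4 - 51x^3
the matrix is upper triangular; its diagonal is (1, -1, 1, -1, 1)
for a triangular matrix the eigenvalues are the diagonal entries, with algebraic multiplicity their repetition count

λ = -1 (multiplicity 2), λ = 1 (multiplicity 3)


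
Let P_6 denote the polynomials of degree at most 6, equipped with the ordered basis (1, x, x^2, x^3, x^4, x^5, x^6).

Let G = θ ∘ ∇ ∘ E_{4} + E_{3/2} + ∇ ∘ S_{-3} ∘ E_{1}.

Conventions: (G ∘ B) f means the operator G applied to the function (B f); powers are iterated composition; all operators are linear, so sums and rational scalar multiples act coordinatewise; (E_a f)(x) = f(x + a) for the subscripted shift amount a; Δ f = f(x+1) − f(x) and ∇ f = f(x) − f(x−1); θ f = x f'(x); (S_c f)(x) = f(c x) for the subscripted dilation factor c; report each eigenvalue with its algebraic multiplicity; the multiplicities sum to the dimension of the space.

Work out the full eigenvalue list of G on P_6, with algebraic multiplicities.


λ = 1 (multiplicity 7)

image of 1: 1
image of x: x - 3/2
image of x^2: x^2 + 23x - 51/4
image of x^3: x^3 - (141/2)x^2 + (651/4)x - 477/8
image of x^4: x^4 + 342x^3 - (1425/2)x^2 + (1835/2)x - 3999/16
image of x^5: x^5 - (2375/2)x^4 + (8565/2)x^3 - (19585/4)x^2 + (75605/16)x - 32493/32
image of x^6: x^6 + 4413x^5 - (71085/4)x^4 + (72615/2)x^3 - (465585/16)x^2 + (370329/16)x - 261351/64
the matrix is upper triangular; its diagonal is (1, 1, 1, 1, 1, 1, 1)
for a triangular matrix the eigenvalues are the diagonal entries, with algebraic multiplicity their repetition count


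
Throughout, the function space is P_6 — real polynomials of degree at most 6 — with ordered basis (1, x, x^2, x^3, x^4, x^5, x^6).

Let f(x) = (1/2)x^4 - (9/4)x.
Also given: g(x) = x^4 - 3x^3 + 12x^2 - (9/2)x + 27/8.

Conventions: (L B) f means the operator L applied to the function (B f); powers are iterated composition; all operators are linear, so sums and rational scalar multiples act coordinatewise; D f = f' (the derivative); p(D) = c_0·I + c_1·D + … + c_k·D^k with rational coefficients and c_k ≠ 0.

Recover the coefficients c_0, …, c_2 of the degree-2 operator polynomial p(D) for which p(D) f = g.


D^0 f = (1/2)x^4 - (9/4)x
D^1 f = 2x^3 - 9/4
D^2 f = 6x^2
matching coefficients of g against c_0 f + c_1 Df + … from the top degree down determines the c_i
solution: c_0 = 2, c_1 = -3/2, c_2 = 2

p(D) = 2·I − (3/2)·D + 2·D^2, i.e. c_0 = 2, c_1 = -3/2, c_2 = 2


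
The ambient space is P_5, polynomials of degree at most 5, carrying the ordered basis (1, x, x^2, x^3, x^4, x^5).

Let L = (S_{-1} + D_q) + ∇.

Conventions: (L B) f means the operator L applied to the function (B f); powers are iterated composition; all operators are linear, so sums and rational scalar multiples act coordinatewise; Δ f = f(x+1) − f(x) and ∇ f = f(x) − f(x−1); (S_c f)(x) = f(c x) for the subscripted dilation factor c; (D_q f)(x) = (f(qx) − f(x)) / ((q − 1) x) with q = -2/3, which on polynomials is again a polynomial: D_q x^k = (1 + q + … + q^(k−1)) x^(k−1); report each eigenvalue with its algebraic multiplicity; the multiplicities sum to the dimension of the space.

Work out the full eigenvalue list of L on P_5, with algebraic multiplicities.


λ = -1 (multiplicity 3), λ = 1 (multiplicity 3)

image of 1: 1
image of x: -x + 2
image of x^2: x^2 + (7/3)x - 1
image of x^3: -x^3 + (34/9)x^2 - 3x + 1
image of x^4: x^4 + (121/27)x^3 - 6x^2 + 4x - 1
image of x^5: -x^5 + (460/81)x^4 - 10x^3 + 10x^2 - 5x + 1
the matrix is upper triangular; its diagonal is (1, -1, 1, -1, 1, -1)
for a triangular matrix the eigenvalues are the diagonal entries, with algebraic multiplicity their repetition count


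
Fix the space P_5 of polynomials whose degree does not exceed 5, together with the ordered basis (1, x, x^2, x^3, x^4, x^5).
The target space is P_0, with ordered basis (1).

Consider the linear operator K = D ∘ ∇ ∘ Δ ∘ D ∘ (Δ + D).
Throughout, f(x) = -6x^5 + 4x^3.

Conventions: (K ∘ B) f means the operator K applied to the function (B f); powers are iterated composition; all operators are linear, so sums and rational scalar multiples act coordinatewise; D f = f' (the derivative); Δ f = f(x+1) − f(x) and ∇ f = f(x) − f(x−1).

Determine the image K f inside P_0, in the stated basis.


g(x) = -1440

Δ f = -30x^4 - 60x^3 - 48x^2 - 18x - 2
D f = -30x^4 + 12x^2
(Δ + D) f = -60x^4 - 60x^3 - 36x^2 - 18x - 2
D (Δ + D) f = -240x^3 - 180x^2 - 72x - 18
Δ D (Δ + D) f = -720x^2 - 1080x - 492
∇ Δ D (Δ + D) f = -1440x - 360
D (∇ ∘ Δ ∘ D) (Δ + D) f = -1440


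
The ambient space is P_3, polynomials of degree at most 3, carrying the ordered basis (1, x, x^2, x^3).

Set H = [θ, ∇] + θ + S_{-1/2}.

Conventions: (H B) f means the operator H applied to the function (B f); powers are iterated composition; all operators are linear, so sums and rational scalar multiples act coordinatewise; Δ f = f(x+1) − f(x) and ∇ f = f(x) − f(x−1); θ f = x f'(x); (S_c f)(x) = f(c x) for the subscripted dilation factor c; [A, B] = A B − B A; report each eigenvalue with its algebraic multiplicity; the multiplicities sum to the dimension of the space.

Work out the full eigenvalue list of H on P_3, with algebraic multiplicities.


λ = 1/2 (multiplicity 1), λ = 1 (multiplicity 1), λ = 9/4 (multiplicity 1), λ = 23/8 (multiplicity 1)

image of 1: 1
image of x: (1/2)x - 1
image of x^2: (9/4)x^2 - 2x + 2
image of x^3: (23/8)x^3 - 3x^2 + 6x - 3
the matrix is upper triangular; its diagonal is (1, 1/2, 9/4, 23/8)
for a triangular matrix the eigenvalues are the diagonal entries, with algebraic multiplicity their repetition count


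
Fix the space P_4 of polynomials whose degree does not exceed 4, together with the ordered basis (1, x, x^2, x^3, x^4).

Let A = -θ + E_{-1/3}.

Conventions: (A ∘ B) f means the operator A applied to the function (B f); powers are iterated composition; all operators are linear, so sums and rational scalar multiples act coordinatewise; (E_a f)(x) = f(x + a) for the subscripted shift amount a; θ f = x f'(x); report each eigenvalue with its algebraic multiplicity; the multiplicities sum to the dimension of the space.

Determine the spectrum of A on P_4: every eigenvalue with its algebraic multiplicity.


λ = -3 (multiplicity 1), λ = -2 (multiplicity 1), λ = -1 (multiplicity 1), λ = 0 (multiplicity 1), λ = 1 (multiplicity 1)

image of 1: 1
image of x: -1/3
image of x^2: -x^2 - (2/3)x + 1/9
image of x^3: -2x^3 - x^2 + (1/3)x - 1/27
image of x^4: -3x^4 - (4/3)x^3 + (2/3)x^2 - (4/27)x + 1/81
the matrix is upper triangular; its diagonal is (1, 0, -1, -2, -3)
for a triangular matrix the eigenvalues are the diagonal entries, with algebraic multiplicity their repetition count


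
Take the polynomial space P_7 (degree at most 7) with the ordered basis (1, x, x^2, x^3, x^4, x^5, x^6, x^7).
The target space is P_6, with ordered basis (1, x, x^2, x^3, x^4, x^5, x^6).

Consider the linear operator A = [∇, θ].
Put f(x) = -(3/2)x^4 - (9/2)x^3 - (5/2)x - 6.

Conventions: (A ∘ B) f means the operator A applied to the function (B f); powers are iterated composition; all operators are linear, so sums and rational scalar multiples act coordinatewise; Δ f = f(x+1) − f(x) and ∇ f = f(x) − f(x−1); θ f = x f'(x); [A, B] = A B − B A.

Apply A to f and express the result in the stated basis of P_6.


θ f = -6x^4 - (27/2)x^3 - (5/2)x
∇ θ f = -24x^3 - (9/2)x^2 + (33/2)x - 10
∇ f = -6x^3 - (9/2)x^2 + (15/2)x - 11/2
θ ∇ f = -18x^3 - 9x^2 + (15/2)x
[∇, θ] f = -6x^3 + (9/2)x^2 + 9x - 10

g(x) = -6x^3 + (9/2)x^2 + 9x - 10


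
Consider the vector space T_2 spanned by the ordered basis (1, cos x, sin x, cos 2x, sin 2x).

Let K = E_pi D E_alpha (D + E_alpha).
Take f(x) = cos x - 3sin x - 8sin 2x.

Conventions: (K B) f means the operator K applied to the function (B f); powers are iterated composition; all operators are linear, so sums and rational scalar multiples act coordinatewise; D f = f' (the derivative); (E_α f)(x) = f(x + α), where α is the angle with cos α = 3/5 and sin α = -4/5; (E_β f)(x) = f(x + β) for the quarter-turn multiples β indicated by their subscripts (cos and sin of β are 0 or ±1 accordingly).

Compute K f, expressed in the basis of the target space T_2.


the result is g(x) = (6/5)cos x + (8/5)sin x - (10768/625)cos 2x - (224/625)sin 2x

D f = -3cos x - sin x - 16cos 2x
E_alpha f = 3cos x - sin x + (192/25)cos 2x + (56/25)sin 2x
(D + E_alpha) f = -2sin x - (208/25)cos 2x + (56/25)sin 2x
E_alpha (D + E_alpha) f = (8/5)cos x - (6/5)sin x + (112/625)cos 2x - (5384/625)sin 2x
D E_alpha (D + E_alpha) f = -(6/5)cos x - (8/5)sin x - (10768/625)cos 2x - (224/625)sin 2x
E_pi D E_alpha (D + E_alpha) f = (6/5)cos x + (8/5)sin x - (10768/625)cos 2x - (224/625)sin 2x


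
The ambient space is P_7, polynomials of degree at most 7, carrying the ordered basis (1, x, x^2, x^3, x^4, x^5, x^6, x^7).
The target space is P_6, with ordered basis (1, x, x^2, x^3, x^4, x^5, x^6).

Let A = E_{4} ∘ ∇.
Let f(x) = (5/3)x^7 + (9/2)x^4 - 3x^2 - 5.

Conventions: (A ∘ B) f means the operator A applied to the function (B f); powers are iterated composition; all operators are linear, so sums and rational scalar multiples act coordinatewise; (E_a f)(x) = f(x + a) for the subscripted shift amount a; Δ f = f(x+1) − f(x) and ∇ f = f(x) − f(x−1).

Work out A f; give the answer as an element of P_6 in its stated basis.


∇ f = (35/3)x^6 - 35x^5 + (175/3)x^4 - (121/3)x^3 + 8x^2 + (1/3)x + 1/6
E_{4} ∇ f = (35/3)x^6 + 245x^5 + (6475/3)x^4 + (30679/3)x^3 + 27524x^2 + (119825/3)x + 146569/6

the result is g(x) = (35/3)x^6 + 245x^5 + (6475/3)x^4 + (30679/3)x^3 + 27524x^2 + (119825/3)x + 146569/6


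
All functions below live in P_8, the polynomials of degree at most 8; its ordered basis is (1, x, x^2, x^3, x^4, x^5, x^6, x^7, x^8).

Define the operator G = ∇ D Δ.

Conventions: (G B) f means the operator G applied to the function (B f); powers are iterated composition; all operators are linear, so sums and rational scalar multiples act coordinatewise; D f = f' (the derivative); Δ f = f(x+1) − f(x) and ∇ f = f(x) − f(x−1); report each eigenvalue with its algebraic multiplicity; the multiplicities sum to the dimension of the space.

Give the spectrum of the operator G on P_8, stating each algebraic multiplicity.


image of 1: 0
image of x: 0
image of x^2: 0
image of x^3: 6
image of x^4: 24x
image of x^5: 60x^2 + 10
image of x^6: 120x^3 + 60x
image of x^7: 210x^4 + 210x^2 + 14
image of x^8: 336x^5 + 560x^3 + 112x
the matrix is upper triangular; its diagonal is (0, 0, 0, 0, 0, 0, 0, 0, 0)
for a triangular matrix the eigenvalues are the diagonal entries, with algebraic multiplicity their repetition count

λ = 0 (multiplicity 9)


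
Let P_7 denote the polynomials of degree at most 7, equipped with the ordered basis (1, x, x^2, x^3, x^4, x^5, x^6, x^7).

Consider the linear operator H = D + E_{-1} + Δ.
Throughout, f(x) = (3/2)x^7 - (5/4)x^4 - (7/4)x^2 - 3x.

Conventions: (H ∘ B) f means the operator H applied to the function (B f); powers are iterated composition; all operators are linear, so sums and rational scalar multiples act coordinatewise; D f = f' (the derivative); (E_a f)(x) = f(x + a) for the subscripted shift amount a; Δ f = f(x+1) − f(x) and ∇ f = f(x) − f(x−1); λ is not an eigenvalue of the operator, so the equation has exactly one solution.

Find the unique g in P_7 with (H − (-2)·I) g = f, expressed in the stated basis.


g(x) = (1/2)x^7 - (7/6)x^6 - (14/3)x^5 + (685/36)x^4 - (160/27)x^3 - (6383/108)x^2 + (10283/162)x + 3079/486

write g with unknown coordinates in the stated basis and equate coefficients in (H − (-2)·I) g = f
solving from the highest basis element down gives g = (1/2)x^7 - (7/6)x^6 - (14/3)x^5 + (685/36)x^4 - (160/27)x^3 - (6383/108)x^2 + (10283/162)x + 3079/486
check: H g = (1/2)x^7 + (7/3)x^6 + (28/3)x^5 - (1415/36)x^4 + (320/27)x^3 + (12577/108)x^2 - (10526/81)x - 3079/243
so H g − (-2)·g = (3/2)x^7 - (5/4)x^4 - (7/4)x^2 - 3x = f ✓


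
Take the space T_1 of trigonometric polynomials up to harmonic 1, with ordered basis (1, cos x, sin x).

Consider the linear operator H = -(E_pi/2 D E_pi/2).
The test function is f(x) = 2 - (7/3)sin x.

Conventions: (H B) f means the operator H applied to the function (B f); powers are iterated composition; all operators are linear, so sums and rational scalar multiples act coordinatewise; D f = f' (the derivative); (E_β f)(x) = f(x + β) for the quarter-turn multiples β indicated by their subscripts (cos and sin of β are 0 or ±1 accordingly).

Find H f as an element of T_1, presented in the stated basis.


E_pi/2 f = 2 - (7/3)cos x
D E_pi/2 f = (7/3)sin x
E_pi/2 D E_pi/2 f = (7/3)cos x
(-(E_pi/2 D E_pi/2)) f = -(7/3)cos x

the result is g(x) = -(7/3)cos x


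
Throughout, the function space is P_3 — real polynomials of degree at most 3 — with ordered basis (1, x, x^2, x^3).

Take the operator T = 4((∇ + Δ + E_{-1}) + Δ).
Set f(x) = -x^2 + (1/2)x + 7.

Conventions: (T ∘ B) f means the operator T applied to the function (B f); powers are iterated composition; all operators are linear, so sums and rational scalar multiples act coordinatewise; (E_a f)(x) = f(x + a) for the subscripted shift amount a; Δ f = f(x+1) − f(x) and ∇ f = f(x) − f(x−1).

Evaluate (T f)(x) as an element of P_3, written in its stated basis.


∇ f = -2x + 3/2
Δ f = -2x - 1/2
E_{-1} f = -x^2 + (5/2)x + 11/2
(∇ + Δ + E_{-1}) f = -x^2 - (3/2)x + 13/2
Δ f = -2x - 1/2
((∇ + Δ + E_{-1}) + Δ) f = -x^2 - (7/2)x + 6
(4((∇ + Δ + E_{-1}) + Δ)) f = -4x^2 - 14x + 24

the result is g(x) = -4x^2 - 14x + 24


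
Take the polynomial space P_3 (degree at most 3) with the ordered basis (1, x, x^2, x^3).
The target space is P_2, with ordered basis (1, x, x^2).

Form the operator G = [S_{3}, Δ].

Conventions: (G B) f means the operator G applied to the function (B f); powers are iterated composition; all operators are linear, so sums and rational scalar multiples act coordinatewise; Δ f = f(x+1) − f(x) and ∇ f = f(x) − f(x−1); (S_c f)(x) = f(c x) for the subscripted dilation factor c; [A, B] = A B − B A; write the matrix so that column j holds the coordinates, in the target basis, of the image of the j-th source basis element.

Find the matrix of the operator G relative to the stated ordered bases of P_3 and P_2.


the matrix is [[0, -2, -8, -26]; [0, 0, -12, -72]; [0, 0, 0, -54]] (rows listed top to bottom)

image of 1: 0
image of x: -2
image of x^2: -12x - 8
image of x^3: -54x^2 - 72x - 26
each image's coordinates form column j of the matrix


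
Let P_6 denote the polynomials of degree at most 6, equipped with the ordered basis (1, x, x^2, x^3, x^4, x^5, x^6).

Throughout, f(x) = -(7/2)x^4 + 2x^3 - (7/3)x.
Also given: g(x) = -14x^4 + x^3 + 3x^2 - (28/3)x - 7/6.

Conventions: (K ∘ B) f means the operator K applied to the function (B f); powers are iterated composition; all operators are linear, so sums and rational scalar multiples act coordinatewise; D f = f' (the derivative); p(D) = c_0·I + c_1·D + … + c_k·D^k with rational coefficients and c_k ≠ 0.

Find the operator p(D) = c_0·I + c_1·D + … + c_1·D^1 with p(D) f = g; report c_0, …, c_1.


D^0 f = -(7/2)x^4 + 2x^3 - (7/3)x
D^1 f = -14x^3 + 6x^2 - 7/3
matching coefficients of g against c_0 f + c_1 Df + … from the top degree down determines the c_i
solution: c_0 = 4, c_1 = 1/2

c_0 = 4, c_1 = 1/2


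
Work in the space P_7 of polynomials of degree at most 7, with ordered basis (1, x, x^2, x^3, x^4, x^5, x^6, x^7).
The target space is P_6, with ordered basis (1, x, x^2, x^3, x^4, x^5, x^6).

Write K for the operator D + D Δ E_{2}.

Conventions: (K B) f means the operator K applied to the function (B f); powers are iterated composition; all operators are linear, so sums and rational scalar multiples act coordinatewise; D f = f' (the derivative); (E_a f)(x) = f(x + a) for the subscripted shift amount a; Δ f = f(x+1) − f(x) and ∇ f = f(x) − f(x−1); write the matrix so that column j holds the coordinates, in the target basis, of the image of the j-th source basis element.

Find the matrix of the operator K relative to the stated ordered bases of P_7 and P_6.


the matrix is [[0, 1, 2, 15, 76, 325, 1266, 4655]; [0, 0, 2, 6, 60, 380, 1950, 8862]; [0, 0, 0, 3, 12, 150, 1140, 6825]; [0, 0, 0, 0, 4, 20, 300, 2660]; [0, 0, 0, 0, 0, 5, 30, 525]; [0, 0, 0, 0, 0, 0, 6, 42]; [0, 0, 0, 0, 0, 0, 0, 7]] (rows listed top to bottom)

image of 1: 0
image of x: 1
image of x^2: 2x + 2
image of x^3: 3x^2 + 6x + 15
image of x^4: 4x^3 + 12x^2 + 60x + 76
image of x^5: 5x^4 + 20x^3 + 150x^2 + 380x + 325
image of x^6: 6x^5 + 30x^4 + 300x^3 + 1140x^2 + 1950x + 1266
image of x^7: 7x^6 + 42x^5 + 525x^4 + 2660x^3 + 6825x^2 + 8862x + 4655
each image's coordinates form column j of the matrix


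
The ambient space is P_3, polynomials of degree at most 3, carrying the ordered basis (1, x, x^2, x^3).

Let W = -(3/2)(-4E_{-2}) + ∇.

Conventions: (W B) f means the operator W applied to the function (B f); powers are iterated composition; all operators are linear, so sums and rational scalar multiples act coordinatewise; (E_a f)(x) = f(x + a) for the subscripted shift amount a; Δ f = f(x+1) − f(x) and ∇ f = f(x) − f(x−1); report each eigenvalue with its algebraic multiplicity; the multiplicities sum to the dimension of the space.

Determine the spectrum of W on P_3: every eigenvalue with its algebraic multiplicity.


image of 1: 6
image of x: 6x - 11
image of x^2: 6x^2 - 22x + 23
image of x^3: 6x^3 - 33x^2 + 69x - 47
the matrix is upper triangular; its diagonal is (6, 6, 6, 6)
for a triangular matrix the eigenvalues are the diagonal entries, with algebraic multiplicity their repetition count

λ = 6 (multiplicity 4)


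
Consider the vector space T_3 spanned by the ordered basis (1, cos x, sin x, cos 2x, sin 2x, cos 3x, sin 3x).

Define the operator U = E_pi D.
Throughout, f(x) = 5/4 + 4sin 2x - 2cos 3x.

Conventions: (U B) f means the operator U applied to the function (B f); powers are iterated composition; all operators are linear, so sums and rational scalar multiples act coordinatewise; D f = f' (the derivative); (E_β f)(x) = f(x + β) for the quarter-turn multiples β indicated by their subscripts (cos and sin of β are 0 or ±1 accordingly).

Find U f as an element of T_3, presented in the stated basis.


D f = 8cos 2x + 6sin 3x
E_pi D f = 8cos 2x - 6sin 3x

the result is g(x) = 8cos 2x - 6sin 3x


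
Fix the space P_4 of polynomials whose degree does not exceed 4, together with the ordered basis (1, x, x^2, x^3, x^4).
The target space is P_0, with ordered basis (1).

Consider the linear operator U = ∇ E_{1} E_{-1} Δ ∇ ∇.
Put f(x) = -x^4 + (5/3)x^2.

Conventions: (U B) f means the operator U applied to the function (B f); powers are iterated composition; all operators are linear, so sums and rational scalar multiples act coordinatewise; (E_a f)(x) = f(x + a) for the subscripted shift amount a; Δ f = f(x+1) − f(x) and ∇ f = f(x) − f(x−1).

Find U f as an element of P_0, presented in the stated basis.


∇ f = -4x^3 + 6x^2 - (2/3)x - 2/3
∇ ∇ f = -12x^2 + 24x - 32/3
Δ (∇ ∇) f = -24x + 12
E_{-1} (Δ ∇ ∇) f = -24x + 36
E_{1} E_{-1} (Δ ∇ ∇) f = -24x + 12
∇ E_{1} E_{-1} (Δ ∇ ∇) f = -24

the image equals g(x) = -24


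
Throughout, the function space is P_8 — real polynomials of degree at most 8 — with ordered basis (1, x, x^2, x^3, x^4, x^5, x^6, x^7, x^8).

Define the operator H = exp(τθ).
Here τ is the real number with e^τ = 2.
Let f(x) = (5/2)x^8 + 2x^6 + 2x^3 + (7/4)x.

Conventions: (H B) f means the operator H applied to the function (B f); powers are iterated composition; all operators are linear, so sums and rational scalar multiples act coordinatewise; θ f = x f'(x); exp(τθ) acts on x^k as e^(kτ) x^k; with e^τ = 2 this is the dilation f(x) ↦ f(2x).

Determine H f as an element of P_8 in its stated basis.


the image equals g(x) = 640x^8 + 128x^6 + 16x^3 + (7/2)x

exp(τθ) x^k = e^(kτ) x^k; with e^τ = 2 this sends x^k to 2^k x^k
x ↦ 2 x
x^3 ↦ 8 x^3
x^6 ↦ 64 x^6
x^8 ↦ 256 x^8
applying this coordinatewise to f: exp(τθ) f = 640x^8 + 128x^6 + 16x^3 + (7/2)x


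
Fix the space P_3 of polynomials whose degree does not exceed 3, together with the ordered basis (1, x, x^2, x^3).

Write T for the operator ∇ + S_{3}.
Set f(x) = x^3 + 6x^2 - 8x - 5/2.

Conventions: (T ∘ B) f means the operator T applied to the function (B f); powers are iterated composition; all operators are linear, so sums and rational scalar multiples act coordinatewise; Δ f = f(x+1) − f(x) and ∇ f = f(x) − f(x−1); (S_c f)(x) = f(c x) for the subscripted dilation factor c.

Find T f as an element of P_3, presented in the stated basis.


∇ f = 3x^2 + 9x - 13
S_{3} f = 27x^3 + 54x^2 - 24x - 5/2
(∇ + S_{3}) f = 27x^3 + 57x^2 - 15x - 31/2

the result is g(x) = 27x^3 + 57x^2 - 15x - 31/2


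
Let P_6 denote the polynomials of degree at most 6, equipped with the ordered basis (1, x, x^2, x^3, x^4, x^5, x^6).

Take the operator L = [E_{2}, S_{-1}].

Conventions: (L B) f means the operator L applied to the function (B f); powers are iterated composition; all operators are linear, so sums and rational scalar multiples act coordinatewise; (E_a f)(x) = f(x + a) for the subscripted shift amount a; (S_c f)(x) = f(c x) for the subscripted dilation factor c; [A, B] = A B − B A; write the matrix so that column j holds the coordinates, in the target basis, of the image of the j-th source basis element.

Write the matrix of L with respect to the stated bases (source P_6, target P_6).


image of 1: 0
image of x: -4
image of x^2: 8x
image of x^3: -12x^2 - 16
image of x^4: 16x^3 + 64x
image of x^5: -20x^4 - 160x^2 - 64
image of x^6: 24x^5 + 320x^3 + 384x
each image's coordinates form column j of the matrix

the matrix is [[0, -4, 0, -16, 0, -64, 0]; [0, 0, 8, 0, 64, 0, 384]; [0, 0, 0, -12, 0, -160, 0]; [0, 0, 0, 0, 16, 0, 320]; [0, 0, 0, 0, 0, -20, 0]; [0, 0, 0, 0, 0, 0, 24]; [0, 0, 0, 0, 0, 0, 0]] (rows listed top to bottom)


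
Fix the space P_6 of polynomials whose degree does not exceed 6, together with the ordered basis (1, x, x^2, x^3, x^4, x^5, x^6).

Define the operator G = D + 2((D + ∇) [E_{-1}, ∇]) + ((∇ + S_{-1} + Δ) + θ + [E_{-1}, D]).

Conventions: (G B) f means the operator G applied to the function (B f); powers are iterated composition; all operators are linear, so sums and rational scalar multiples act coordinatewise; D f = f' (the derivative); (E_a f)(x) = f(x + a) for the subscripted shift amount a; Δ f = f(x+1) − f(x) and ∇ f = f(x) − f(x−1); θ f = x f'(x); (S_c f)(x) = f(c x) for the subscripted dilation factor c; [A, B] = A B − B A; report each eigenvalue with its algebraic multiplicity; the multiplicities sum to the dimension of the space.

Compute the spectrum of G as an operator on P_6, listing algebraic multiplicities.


image of 1: 1
image of x: 3
image of x^2: 3x^2 + 6x
image of x^3: 2x^3 + 9x^2 + 2
image of x^4: 5x^4 + 12x^3 + 8x
image of x^5: 4x^5 + 15x^4 + 20x^2 + 2
image of x^6: 7x^6 + 18x^5 + 40x^3 + 12x
the matrix is upper triangular; its diagonal is (1, 0, 3, 2, 5, 4, 7)
for a triangular matrix the eigenvalues are the diagonal entries, with algebraic multiplicity their repetition count

λ = 0 (multiplicity 1), λ = 1 (multiplicity 1), λ = 2 (multiplicity 1), λ = 3 (multiplicity 1), λ = 4 (multiplicity 1), λ = 5 (multiplicity 1), λ = 7 (multiplicity 1)


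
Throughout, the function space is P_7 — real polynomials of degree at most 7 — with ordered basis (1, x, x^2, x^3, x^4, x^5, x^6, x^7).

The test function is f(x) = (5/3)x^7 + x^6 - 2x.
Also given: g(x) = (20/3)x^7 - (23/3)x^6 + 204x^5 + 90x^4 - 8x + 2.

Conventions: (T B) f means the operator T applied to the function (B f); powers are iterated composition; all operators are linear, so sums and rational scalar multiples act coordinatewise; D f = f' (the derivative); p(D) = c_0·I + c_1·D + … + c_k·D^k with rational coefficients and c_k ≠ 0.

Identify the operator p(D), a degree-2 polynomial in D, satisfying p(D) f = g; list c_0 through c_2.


c_0 = 4, c_1 = -1, c_2 = 3

D^0 f = (5/3)x^7 + x^6 - 2x
D^1 f = (35/3)x^6 + 6x^5 - 2
D^2 f = 70x^5 + 30x^4
matching coefficients of g against c_0 f + c_1 Df + … from the top degree down determines the c_i
solution: c_0 = 4, c_1 = -1, c_2 = 3


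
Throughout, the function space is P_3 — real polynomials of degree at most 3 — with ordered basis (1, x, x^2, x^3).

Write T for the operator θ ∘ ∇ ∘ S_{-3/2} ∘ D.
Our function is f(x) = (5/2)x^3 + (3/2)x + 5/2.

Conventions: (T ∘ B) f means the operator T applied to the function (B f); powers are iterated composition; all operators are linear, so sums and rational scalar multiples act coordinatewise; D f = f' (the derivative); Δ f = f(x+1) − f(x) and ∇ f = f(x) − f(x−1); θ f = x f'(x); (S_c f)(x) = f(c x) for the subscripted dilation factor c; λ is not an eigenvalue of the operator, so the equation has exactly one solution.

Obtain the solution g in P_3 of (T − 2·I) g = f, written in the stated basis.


the result is g(x) = -(5/4)x^3 - (147/16)x - 5/4

write g with unknown coordinates in the stated basis and equate coefficients in (T − 2·I) g = f
solving from the highest basis element down gives g = -(5/4)x^3 - (147/16)x - 5/4
check: T g = -(135/8)x
so T g − 2·g = (5/2)x^3 + (3/2)x + 5/2 = f ✓


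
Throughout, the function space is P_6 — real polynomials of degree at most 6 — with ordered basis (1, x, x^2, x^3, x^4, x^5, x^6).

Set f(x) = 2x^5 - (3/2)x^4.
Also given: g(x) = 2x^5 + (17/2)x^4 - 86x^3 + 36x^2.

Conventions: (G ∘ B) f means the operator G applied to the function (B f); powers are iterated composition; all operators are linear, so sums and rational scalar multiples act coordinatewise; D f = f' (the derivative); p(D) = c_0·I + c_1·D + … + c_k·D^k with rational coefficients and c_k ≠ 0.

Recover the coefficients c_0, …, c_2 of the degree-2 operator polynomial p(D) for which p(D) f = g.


D^0 f = 2x^5 - (3/2)x^4
D^1 f = 10x^4 - 6x^3
D^2 f = 40x^3 - 18x^2
matching coefficients of g against c_0 f + c_1 Df + … from the top degree down determines the c_i
solution: c_0 = 1, c_1 = 1, c_2 = -2

p(D) = I + D − 2·D^2, i.e. c_0 = 1, c_1 = 1, c_2 = -2
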